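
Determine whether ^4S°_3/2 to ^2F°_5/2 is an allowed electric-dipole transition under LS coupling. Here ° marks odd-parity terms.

Initial level: S=3/2, L=0, J=3/2, parity odd. Final level: S=1/2, L=3, J=5/2, parity odd.
Parity must change: odd → odd — fails.
ΔS = 0: S: 3/2 → 1/2 — fails.
ΔL = 0, ±1 (not L=0↔0): L: 0 → 3, ΔL = +3 — fails.
ΔJ = 0, ±1 (not J=0↔0): J: 3/2 → 5/2, ΔJ = +1 — passes.
Rule(s) violated: parity, ΔS, ΔL.

forbidden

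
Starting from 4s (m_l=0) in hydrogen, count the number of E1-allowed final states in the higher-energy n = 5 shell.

E1 requires Δl = ±1, so l_f ∈ {-1, 1}; with 0 ≤ l_f ≤ n_f−1 = 4, the allowed l_f values are {1}.
For l_f = 1: m_f ∈ {m_i−1, m_i, m_i+1} ∩ [−1, 1] = {-1, 0, 1} → 3 states.
Total: 3.

3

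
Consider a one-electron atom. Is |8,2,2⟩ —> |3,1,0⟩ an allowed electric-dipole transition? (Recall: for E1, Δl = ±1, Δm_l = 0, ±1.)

forbidden

Δl = 1 − 2 = -1; the E1 rule Δl = ±1 is ✓.
Δm_l = 0 − (2) = -2. E1 requires Δm_l = 0, ±1: ✗.
The transition is electric-dipole forbidden.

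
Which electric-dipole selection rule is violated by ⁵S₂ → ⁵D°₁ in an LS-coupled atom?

the ΔL = 0, ±1 rule

Reading off the term symbols: S 2→2, L 0→2, J 2→1, parity even→odd.
ΔJ = 0, ±1 (not J=0↔0): J: 2 → 1, ΔJ = -1 — passes.
Parity must change: even → odd — passes.
ΔL = 0, ±1 (not L=0↔0): L: 0 → 2, ΔL = +2 — fails.
ΔS = 0: S: 2 → 2 — passes.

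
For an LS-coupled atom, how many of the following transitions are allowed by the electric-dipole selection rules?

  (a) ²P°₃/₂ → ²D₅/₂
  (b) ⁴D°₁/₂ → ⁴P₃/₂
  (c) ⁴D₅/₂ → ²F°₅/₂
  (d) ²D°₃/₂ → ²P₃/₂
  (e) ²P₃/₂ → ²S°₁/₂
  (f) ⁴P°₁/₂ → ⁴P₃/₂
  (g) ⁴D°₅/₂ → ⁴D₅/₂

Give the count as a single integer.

(a) allowed
(b) allowed
(c) forbidden (ΔS fails)
(d) allowed
(e) allowed
(f) allowed
(g) allowed
Total allowed: 6 of 7.

6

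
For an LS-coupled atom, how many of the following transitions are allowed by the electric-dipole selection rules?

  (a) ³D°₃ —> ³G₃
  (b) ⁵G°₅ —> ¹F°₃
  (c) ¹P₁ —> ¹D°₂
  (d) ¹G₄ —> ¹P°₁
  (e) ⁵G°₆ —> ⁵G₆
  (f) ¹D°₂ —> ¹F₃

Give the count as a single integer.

3

(a) forbidden (ΔL fails)
(b) forbidden (parity, ΔS, ΔJ fail)
(c) allowed
(d) forbidden (ΔL, ΔJ fail)
(e) allowed
(f) allowed
Total allowed: 3 of 6.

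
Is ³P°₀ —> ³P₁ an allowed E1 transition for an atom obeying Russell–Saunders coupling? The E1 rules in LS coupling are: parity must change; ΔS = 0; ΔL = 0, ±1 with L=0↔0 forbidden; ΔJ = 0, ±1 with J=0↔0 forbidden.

allowed

Initial level: S=1, L=1, J=0, parity odd. Final level: S=1, L=1, J=1, parity even.
ΔL = 0, ±1 (not L=0↔0): L: 1 → 1, ΔL = +0 — passes.
ΔS = 0: S: 1 → 1 — passes.
ΔJ = 0, ±1 (not J=0↔0): J: 0 → 1, ΔJ = +1 — passes.
Parity must change: odd → even — passes.
All four E1 rules are satisfied.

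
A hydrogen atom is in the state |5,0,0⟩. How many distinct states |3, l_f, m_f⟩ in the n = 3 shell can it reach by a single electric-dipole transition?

3

E1 requires Δl = ±1, so l_f ∈ {-1, 1}; with 0 ≤ l_f ≤ n_f−1 = 2, the allowed l_f values are {1}.
For l_f = 1: m_f ∈ {m_i−1, m_i, m_i+1} ∩ [−1, 1] = {-1, 0, 1} → 3 states.
Total: 3.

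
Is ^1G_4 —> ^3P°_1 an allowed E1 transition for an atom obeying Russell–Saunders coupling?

forbidden

Parity must change: even → odd — ✓.
ΔS = 0: S: 0 → 1 — ✗.
ΔL = 0, ±1 (not L=0↔0): L: 4 → 1, ΔL = -3 — ✗.
ΔJ = 0, ±1 (not J=0↔0): J: 4 → 1, ΔJ = -3 — ✗.
Rule(s) violated: ΔS, ΔL, ΔJ.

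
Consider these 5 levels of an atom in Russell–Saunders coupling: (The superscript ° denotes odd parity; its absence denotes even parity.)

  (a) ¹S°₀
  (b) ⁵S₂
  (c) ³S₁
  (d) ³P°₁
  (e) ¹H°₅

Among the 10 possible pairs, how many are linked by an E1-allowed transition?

1

(a)–(b): forbidden (ΔS, ΔL, ΔJ).
(a)–(c): forbidden (ΔS, ΔL).
(a)–(d): forbidden (parity, ΔS).
(a)–(e): forbidden (parity, ΔL, ΔJ).
(b)–(c): forbidden (parity, ΔS, ΔL).
(b)–(d): forbidden (ΔS).
(b)–(e): forbidden (ΔS, ΔL, ΔJ).
(c)–(d): allowed.
(c)–(e): forbidden (ΔS, ΔL, ΔJ).
(d)–(e): forbidden (parity, ΔS, ΔL, ΔJ).
Allowed pairs: 1 of 10.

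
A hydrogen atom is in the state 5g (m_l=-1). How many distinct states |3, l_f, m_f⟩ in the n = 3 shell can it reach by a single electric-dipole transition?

0

E1 requires l_f ∈ {3, 5}, but neither lies in [0, 2], so no final state is reachable.
Total: 0.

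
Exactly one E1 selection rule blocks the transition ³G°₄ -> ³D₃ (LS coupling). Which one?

Parity must change: odd → even — passes.
ΔS = 0: S: 1 → 1 — passes.
ΔL = 0, ±1 (not L=0↔0): L: 4 → 2, ΔL = -2 — fails.
ΔJ = 0, ±1 (not J=0↔0): J: 4 → 3, ΔJ = -1 — passes.

the ΔL = 0, ±1 rule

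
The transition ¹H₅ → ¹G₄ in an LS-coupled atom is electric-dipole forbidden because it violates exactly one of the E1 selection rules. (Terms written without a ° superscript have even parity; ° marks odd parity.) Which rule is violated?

parity

Initial level: S=0, L=5, J=5, parity even. Final level: S=0, L=4, J=4, parity even.
Parity must change: even → even — ✗.
ΔS = 0: S: 0 → 0 — ✓.
ΔL = 0, ±1 (not L=0↔0): L: 5 → 4, ΔL = -1 — ✓.
ΔJ = 0, ±1 (not J=0↔0): J: 5 → 4, ΔJ = -1 — ✓.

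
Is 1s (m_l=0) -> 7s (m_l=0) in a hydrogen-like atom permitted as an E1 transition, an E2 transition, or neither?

neither

Δl = 0 − 0 = +0; l_i + l_f = 0.
Δm_l = +0.
E1 (Δl = ±1, |Δm_l| ≤ 1): not satisfied.
E2 (Δl = 0,±2, l_i+l_f ≥ 2, |Δm_l| ≤ 2): not satisfied.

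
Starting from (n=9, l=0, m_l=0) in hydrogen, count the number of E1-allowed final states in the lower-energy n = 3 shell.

E1 requires Δl = ±1, so l_f ∈ {-1, 1}; with 0 ≤ l_f ≤ n_f−1 = 2, the allowed l_f values are {1}.
For l_f = 1: m_f ∈ {m_i−1, m_i, m_i+1} ∩ [−1, 1] = {-1, 0, 1} → 3 states.
Total: 3.

3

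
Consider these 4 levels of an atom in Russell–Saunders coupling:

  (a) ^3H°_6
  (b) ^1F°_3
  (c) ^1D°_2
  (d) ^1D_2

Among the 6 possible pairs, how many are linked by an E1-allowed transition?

(a)–(b): forbidden (parity, ΔS, ΔL, ΔJ).
(a)–(c): forbidden (parity, ΔS, ΔL, ΔJ).
(a)–(d): forbidden (ΔS, ΔL, ΔJ).
(b)–(c): forbidden (parity).
(b)–(d): allowed.
(c)–(d): allowed.
Allowed pairs: 2 of 6.

2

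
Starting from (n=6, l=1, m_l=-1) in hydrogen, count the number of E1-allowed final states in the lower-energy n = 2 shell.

1

E1 requires Δl = ±1, so l_f ∈ {0, 2}; with 0 ≤ l_f ≤ n_f−1 = 1, the allowed l_f values are {0}.
For l_f = 0: m_f ∈ {m_i−1, m_i, m_i+1} ∩ [−0, 0] = {0} → 1 state.
Total: 1.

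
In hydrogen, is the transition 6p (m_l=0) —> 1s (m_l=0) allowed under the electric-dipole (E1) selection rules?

Initial l = 1, final l = 0, so Δl = -1. E1 requires Δl = ±1: ok.
Δm_l = 0 − (0) = +0. E1 requires Δm_l = 0, ±1: ok.
All E1 selection rules are satisfied.

allowed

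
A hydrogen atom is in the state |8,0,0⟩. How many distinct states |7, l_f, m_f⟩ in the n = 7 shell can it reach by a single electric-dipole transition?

3

E1 requires Δl = ±1, so l_f ∈ {-1, 1}; with 0 ≤ l_f ≤ n_f−1 = 6, the allowed l_f values are {1}.
For l_f = 1: m_f ∈ {m_i−1, m_i, m_i+1} ∩ [−1, 1] = {-1, 0, 1} → 3 states.
Total: 3.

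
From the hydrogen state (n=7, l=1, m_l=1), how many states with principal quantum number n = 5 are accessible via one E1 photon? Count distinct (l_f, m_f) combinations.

E1 requires Δl = ±1, so l_f ∈ {0, 2}; with 0 ≤ l_f ≤ n_f−1 = 4, the allowed l_f values are {0, 2}.
For l_f = 0: m_f ∈ {m_i−1, m_i, m_i+1} ∩ [−0, 0] = {0} → 1 state.
For l_f = 2: m_f ∈ {m_i−1, m_i, m_i+1} ∩ [−2, 2] = {0, 1, 2} → 3 states.
Total: 4.

4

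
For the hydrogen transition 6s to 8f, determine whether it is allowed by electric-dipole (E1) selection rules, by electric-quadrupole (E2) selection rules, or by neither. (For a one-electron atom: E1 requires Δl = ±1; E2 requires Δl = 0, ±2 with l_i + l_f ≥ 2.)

neither

Δl = 3 − 0 = +3; l_i + l_f = 3.
E1 (Δl = ±1): not satisfied.
E2 (Δl = 0,±2, l_i+l_f ≥ 2): not satisfied.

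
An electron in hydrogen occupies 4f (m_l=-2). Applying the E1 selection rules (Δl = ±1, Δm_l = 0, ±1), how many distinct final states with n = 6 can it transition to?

5

E1 requires Δl = ±1, so l_f ∈ {2, 4}; with 0 ≤ l_f ≤ n_f−1 = 5, the allowed l_f values are {2, 4}.
For l_f = 2: m_f ∈ {m_i−1, m_i, m_i+1} ∩ [−2, 2] = {-2, -1} → 2 states.
For l_f = 4: m_f ∈ {m_i−1, m_i, m_i+1} ∩ [−4, 4] = {-3, -2, -1} → 3 states.
Total: 5.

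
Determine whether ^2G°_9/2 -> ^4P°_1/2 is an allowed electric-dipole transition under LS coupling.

forbidden

Initial level: S=1/2, L=4, J=9/2, parity odd. Final level: S=3/2, L=1, J=1/2, parity odd.
Parity must change: odd → odd — fails.
ΔS = 0: S: 1/2 → 3/2 — fails.
ΔL = 0, ±1 (not L=0↔0): L: 4 → 1, ΔL = -3 — fails.
ΔJ = 0, ±1 (not J=0↔0): J: 9/2 → 1/2, ΔJ = -4 — fails.
Rule(s) violated: parity, ΔS, ΔL, ΔJ.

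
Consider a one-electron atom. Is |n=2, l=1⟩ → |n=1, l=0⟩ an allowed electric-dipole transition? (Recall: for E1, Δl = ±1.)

l: 1 → 0 (Δl = -1). Δl = ±1 ok.
All E1 selection rules are satisfied.

allowed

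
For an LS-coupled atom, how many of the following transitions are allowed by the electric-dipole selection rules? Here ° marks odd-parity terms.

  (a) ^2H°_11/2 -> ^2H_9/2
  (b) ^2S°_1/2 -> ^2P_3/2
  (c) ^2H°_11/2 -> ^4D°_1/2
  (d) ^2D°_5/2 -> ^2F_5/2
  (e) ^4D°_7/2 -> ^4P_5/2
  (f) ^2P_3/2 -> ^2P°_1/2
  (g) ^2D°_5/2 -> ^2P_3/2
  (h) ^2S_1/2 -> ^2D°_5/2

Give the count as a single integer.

6

(a) allowed
(b) allowed
(c) forbidden (parity, ΔS, ΔL, ΔJ fail)
(d) allowed
(e) allowed
(f) allowed
(g) allowed
(h) forbidden (ΔL, ΔJ fail)
Total allowed: 6 of 8.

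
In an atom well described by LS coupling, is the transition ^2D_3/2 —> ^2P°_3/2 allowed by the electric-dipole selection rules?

Reading off the term symbols: S 1/2→1/2, L 2→1, J 3/2→3/2, parity even→odd.
Parity must change: even → odd — passes.
ΔS = 0: S: 1/2 → 1/2 — passes.
ΔL = 0, ±1 (not L=0↔0): L: 2 → 1, ΔL = -1 — passes.
ΔJ = 0, ±1 (not J=0↔0): J: 3/2 → 3/2, ΔJ = +0 — passes.
All four E1 rules are satisfied.

allowed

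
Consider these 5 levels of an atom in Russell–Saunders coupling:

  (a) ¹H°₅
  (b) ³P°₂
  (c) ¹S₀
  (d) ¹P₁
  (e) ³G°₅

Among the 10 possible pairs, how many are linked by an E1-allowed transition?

(a)–(b): forbidden (parity, ΔS, ΔL, ΔJ).
(a)–(c): forbidden (ΔL, ΔJ).
(a)–(d): forbidden (ΔL, ΔJ).
(a)–(e): forbidden (parity, ΔS).
(b)–(c): forbidden (ΔS, ΔJ).
(b)–(d): forbidden (ΔS).
(b)–(e): forbidden (parity, ΔL, ΔJ).
(c)–(d): forbidden (parity).
(c)–(e): forbidden (ΔS, ΔL, ΔJ).
(d)–(e): forbidden (ΔS, ΔL, ΔJ).
Allowed pairs: 0 of 10.

0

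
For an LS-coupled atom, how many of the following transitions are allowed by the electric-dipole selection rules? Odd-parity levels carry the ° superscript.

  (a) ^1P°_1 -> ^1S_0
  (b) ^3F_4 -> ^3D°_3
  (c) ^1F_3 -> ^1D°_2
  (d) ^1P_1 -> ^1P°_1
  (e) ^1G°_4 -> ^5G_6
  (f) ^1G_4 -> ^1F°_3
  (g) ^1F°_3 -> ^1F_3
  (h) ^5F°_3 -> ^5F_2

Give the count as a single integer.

7

(a) allowed
(b) allowed
(c) allowed
(d) allowed
(e) forbidden (ΔS, ΔJ fail)
(f) allowed
(g) allowed
(h) allowed
Total allowed: 7 of 8.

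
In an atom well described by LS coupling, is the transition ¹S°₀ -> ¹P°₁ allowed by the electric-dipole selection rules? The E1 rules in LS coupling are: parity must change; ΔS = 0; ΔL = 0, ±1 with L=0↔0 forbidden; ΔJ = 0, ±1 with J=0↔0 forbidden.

Reading off the term symbols: S 0→0, L 0→1, J 0→1, parity odd→odd.
Parity must change: odd → odd — violated.
ΔS = 0: S: 0 → 0 — satisfied.
ΔL = 0, ±1 (not L=0↔0): L: 0 → 1, ΔL = +1 — satisfied.
ΔJ = 0, ±1 (not J=0↔0): J: 0 → 1, ΔJ = +1 — satisfied.
Rule(s) violated: parity.

forbidden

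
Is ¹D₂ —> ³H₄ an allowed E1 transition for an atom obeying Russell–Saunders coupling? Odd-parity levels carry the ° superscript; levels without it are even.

forbidden

Initial level: S=0, L=2, J=2, parity even. Final level: S=1, L=5, J=4, parity even.
Parity must change: even → even — ✗.
ΔS = 0: S: 0 → 1 — ✗.
ΔL = 0, ±1 (not L=0↔0): L: 2 → 5, ΔL = +3 — ✗.
ΔJ = 0, ±1 (not J=0↔0): J: 2 → 4, ΔJ = +2 — ✗.
Rule(s) violated: parity, ΔS, ΔL, ΔJ.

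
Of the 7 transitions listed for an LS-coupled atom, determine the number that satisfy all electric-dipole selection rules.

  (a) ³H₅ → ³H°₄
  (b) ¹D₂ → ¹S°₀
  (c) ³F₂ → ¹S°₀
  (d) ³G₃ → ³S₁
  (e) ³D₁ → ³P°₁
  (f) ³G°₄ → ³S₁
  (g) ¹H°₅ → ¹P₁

2

(a) allowed
(b) forbidden (ΔL, ΔJ fail)
(c) forbidden (ΔS, ΔL, ΔJ fail)
(d) forbidden (parity, ΔL, ΔJ fail)
(e) allowed
(f) forbidden (ΔL, ΔJ fail)
(g) forbidden (ΔL, ΔJ fail)
Total allowed: 2 of 7.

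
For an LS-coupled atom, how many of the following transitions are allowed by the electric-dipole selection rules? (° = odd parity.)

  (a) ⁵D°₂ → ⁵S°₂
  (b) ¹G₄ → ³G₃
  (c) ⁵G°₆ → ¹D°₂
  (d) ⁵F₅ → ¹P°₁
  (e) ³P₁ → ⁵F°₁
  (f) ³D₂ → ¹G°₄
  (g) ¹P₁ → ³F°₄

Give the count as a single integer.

0

(a) forbidden (parity, ΔL fail)
(b) forbidden (parity, ΔS fail)
(c) forbidden (parity, ΔS, ΔL, ΔJ fail)
(d) forbidden (ΔS, ΔL, ΔJ fail)
(e) forbidden (ΔS, ΔL fail)
(f) forbidden (ΔS, ΔL, ΔJ fail)
(g) forbidden (ΔS, ΔL, ΔJ fail)
Total allowed: 0 of 7.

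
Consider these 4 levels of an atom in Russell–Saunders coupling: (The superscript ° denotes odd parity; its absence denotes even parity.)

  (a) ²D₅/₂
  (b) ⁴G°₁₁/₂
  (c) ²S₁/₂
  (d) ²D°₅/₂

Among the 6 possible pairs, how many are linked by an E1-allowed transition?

(a)–(b): forbidden (ΔS, ΔL, ΔJ).
(a)–(c): forbidden (parity, ΔL, ΔJ).
(a)–(d): allowed.
(b)–(c): forbidden (ΔS, ΔL, ΔJ).
(b)–(d): forbidden (parity, ΔS, ΔL, ΔJ).
(c)–(d): forbidden (ΔL, ΔJ).
Allowed pairs: 1 of 6.

1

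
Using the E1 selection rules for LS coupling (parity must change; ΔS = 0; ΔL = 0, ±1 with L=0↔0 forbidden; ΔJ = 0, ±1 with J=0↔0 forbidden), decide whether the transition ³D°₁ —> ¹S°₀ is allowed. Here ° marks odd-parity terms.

forbidden

Reading off the term symbols: S 1→0, L 2→0, J 1→0, parity odd→odd.
Parity must change: odd → odd — fails.
ΔS = 0: S: 1 → 0 — fails.
ΔL = 0, ±1 (not L=0↔0): L: 2 → 0, ΔL = -2 — fails.
ΔJ = 0, ±1 (not J=0↔0): J: 1 → 0, ΔJ = -1 — ok.
Rule(s) violated: parity, ΔS, ΔL.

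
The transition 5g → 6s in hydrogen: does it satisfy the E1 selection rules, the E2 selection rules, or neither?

Δl = 0 − 4 = -4; l_i + l_f = 4.
E1 (Δl = ±1): not satisfied.
E2 (Δl = 0,±2, l_i+l_f ≥ 2): not satisfied.

neither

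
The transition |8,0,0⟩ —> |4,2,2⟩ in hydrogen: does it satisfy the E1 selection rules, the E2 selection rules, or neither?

Δl = 2 − 0 = +2; l_i + l_f = 2.
Δm_l = +2.
E1 (Δl = ±1, |Δm_l| ≤ 1): not satisfied.
E2 (Δl = 0,±2, l_i+l_f ≥ 2, |Δm_l| ≤ 2): satisfied.

E2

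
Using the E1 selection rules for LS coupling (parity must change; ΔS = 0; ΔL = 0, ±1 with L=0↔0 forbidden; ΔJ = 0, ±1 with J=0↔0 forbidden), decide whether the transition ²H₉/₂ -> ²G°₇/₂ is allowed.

allowed

Parity must change: even → odd — passes.
ΔS = 0: S: 1/2 → 1/2 — passes.
ΔL = 0, ±1 (not L=0↔0): L: 5 → 4, ΔL = -1 — passes.
ΔJ = 0, ±1 (not J=0↔0): J: 9/2 → 7/2, ΔJ = -1 — passes.
All four E1 rules are satisfied.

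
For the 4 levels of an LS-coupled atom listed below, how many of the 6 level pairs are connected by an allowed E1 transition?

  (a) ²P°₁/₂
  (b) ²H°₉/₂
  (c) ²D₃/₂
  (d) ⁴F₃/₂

1

(a)–(b): forbidden (parity, ΔL, ΔJ).
(a)–(c): allowed.
(a)–(d): forbidden (ΔS, ΔL).
(b)–(c): forbidden (ΔL, ΔJ).
(b)–(d): forbidden (ΔS, ΔL, ΔJ).
(c)–(d): forbidden (parity, ΔS).
Allowed pairs: 1 of 6.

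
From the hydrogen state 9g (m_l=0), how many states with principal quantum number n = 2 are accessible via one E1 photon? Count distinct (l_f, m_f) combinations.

0

E1 requires l_f ∈ {3, 5}, but neither lies in [0, 1], so no final state is reachable.
Total: 0.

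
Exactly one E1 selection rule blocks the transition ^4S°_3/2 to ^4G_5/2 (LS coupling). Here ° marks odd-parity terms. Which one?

the ΔL = 0, ±1 rule

Initial level: S=3/2, L=0, J=3/2, parity odd. Final level: S=3/2, L=4, J=5/2, parity even.
Parity must change: odd → even — ✓.
ΔS = 0: S: 3/2 → 3/2 — ✓.
ΔL = 0, ±1 (not L=0↔0): L: 0 → 4, ΔL = +4 — ✗.
ΔJ = 0, ±1 (not J=0↔0): J: 3/2 → 5/2, ΔJ = +1 — ✓.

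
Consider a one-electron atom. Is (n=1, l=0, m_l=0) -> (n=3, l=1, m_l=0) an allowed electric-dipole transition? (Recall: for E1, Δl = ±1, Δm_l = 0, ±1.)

allowed

l: 0 → 1 (Δl = +1). Δl = ±1 satisfied.
m_l: 0 → 0 (Δm_l = +0). |Δm_l| ≤ 1 satisfied.
All E1 selection rules are satisfied.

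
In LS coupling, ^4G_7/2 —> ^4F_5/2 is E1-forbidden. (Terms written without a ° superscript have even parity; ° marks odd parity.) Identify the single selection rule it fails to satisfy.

parity

Parity must change: even → even — ✗.
ΔS = 0: S: 3/2 → 3/2 — ✓.
ΔL = 0, ±1 (not L=0↔0): L: 4 → 3, ΔL = -1 — ✓.
ΔJ = 0, ±1 (not J=0↔0): J: 7/2 → 5/2, ΔJ = -1 — ✓.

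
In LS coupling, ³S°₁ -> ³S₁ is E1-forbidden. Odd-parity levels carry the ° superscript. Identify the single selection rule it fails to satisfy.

the L=0 ↔ L=0 exclusion

Initial level: S=1, L=0, J=1, parity odd. Final level: S=1, L=0, J=1, parity even.
ΔJ = 0, ±1 (not J=0↔0): J: 1 → 1, ΔJ = +0 — ✓.
ΔL = 0, ±1 (not L=0↔0): L: 0 → 0, ΔL = +0 — ✗.
Parity must change: odd → even — ✓.
ΔS = 0: S: 1 → 1 — ✓.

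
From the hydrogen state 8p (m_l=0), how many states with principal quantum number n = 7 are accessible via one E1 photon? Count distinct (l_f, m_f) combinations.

4

E1 requires Δl = ±1, so l_f ∈ {0, 2}; with 0 ≤ l_f ≤ n_f−1 = 6, the allowed l_f values are {0, 2}.
For l_f = 0: m_f ∈ {m_i−1, m_i, m_i+1} ∩ [−0, 0] = {0} → 1 state.
For l_f = 2: m_f ∈ {m_i−1, m_i, m_i+1} ∩ [−2, 2] = {-1, 0, 1} → 3 states.
Total: 4.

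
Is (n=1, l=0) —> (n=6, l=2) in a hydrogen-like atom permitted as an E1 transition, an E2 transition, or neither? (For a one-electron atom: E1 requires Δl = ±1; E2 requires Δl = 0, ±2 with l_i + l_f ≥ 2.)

Δl = 2 − 0 = +2; l_i + l_f = 2.
E1 (Δl = ±1): not satisfied.
E2 (Δl = 0,±2, l_i+l_f ≥ 2): satisfied.

E2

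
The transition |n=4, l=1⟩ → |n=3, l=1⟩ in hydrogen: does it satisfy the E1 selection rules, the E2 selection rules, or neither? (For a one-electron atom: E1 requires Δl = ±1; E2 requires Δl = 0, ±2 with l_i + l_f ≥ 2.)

Δl = 1 − 1 = +0; l_i + l_f = 2.
E1 (Δl = ±1): not satisfied.
E2 (Δl = 0,±2, l_i+l_f ≥ 2): satisfied.

E2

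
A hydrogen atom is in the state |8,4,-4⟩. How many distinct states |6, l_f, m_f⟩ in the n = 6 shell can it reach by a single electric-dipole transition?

4

E1 requires Δl = ±1, so l_f ∈ {3, 5}; with 0 ≤ l_f ≤ n_f−1 = 5, the allowed l_f values are {3, 5}.
For l_f = 3: m_f ∈ {m_i−1, m_i, m_i+1} ∩ [−3, 3] = {-3} → 1 state.
For l_f = 5: m_f ∈ {m_i−1, m_i, m_i+1} ∩ [−5, 5] = {-5, -4, -3} → 3 states.
Total: 4.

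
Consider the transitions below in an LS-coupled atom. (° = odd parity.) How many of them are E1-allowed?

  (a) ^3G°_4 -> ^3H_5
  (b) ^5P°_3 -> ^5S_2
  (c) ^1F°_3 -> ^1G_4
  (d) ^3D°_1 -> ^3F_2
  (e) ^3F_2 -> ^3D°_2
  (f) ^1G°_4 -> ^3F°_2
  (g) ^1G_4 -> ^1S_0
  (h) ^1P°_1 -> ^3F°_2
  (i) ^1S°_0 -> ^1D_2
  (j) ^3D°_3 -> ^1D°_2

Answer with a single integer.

(a) allowed
(b) allowed
(c) allowed
(d) allowed
(e) allowed
(f) forbidden (parity, ΔS, ΔJ fail)
(g) forbidden (parity, ΔL, ΔJ fail)
(h) forbidden (parity, ΔS, ΔL fail)
(i) forbidden (ΔL, ΔJ fail)
(j) forbidden (parity, ΔS fail)
Total allowed: 5 of 10.

5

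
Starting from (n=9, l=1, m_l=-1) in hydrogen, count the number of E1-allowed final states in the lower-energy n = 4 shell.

4

E1 requires Δl = ±1, so l_f ∈ {0, 2}; with 0 ≤ l_f ≤ n_f−1 = 3, the allowed l_f values are {0, 2}.
For l_f = 0: m_f ∈ {m_i−1, m_i, m_i+1} ∩ [−0, 0] = {0} → 1 state.
For l_f = 2: m_f ∈ {m_i−1, m_i, m_i+1} ∩ [−2, 2] = {-2, -1, 0} → 3 states.
Total: 4.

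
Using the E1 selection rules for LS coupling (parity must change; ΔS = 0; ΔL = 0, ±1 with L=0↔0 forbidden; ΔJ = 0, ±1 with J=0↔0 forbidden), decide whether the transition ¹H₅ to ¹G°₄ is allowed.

Reading off the term symbols: S 0→0, L 5→4, J 5→4, parity even→odd.
ΔL = 0, ±1 (not L=0↔0): L: 5 → 4, ΔL = -1 — satisfied.
Parity must change: even → odd — satisfied.
ΔJ = 0, ±1 (not J=0↔0): J: 5 → 4, ΔJ = -1 — satisfied.
ΔS = 0: S: 0 → 0 — satisfied.
All four E1 rules are satisfied.

allowed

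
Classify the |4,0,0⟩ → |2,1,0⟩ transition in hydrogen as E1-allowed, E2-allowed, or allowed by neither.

E1

Δl = 1 − 0 = +1; l_i + l_f = 1.
Δm_l = +0.
E1 (Δl = ±1, |Δm_l| ≤ 1): satisfied.
E2 (Δl = 0,±2, l_i+l_f ≥ 2, |Δm_l| ≤ 2): not satisfied.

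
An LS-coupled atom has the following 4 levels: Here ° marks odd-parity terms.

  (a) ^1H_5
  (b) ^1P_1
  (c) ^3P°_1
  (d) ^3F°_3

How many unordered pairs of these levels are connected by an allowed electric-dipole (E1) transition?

0

(a)–(b): forbidden (parity, ΔL, ΔJ).
(a)–(c): forbidden (ΔS, ΔL, ΔJ).
(a)–(d): forbidden (ΔS, ΔL, ΔJ).
(b)–(c): forbidden (ΔS).
(b)–(d): forbidden (ΔS, ΔL, ΔJ).
(c)–(d): forbidden (parity, ΔL, ΔJ).
Allowed pairs: 0 of 6.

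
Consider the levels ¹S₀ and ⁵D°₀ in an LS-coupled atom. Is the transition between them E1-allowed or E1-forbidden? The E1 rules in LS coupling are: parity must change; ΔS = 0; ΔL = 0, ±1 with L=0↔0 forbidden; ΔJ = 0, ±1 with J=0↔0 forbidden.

forbidden

Reading off the term symbols: S 0→2, L 0→2, J 0→0, parity even→odd.
ΔL = 0, ±1 (not L=0↔0): L: 0 → 2, ΔL = +2 — fails.
Parity must change: even → odd — passes.
ΔJ = 0, ±1 (not J=0↔0): J: 0 → 0, ΔJ = +0 — fails.
ΔS = 0: S: 0 → 2 — fails.
Rule(s) violated: ΔS, ΔL, ΔJ.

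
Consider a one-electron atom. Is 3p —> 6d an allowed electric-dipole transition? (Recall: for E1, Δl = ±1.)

allowed

l: 1 → 2 (Δl = +1). Δl = ±1 ok.
All E1 selection rules are satisfied.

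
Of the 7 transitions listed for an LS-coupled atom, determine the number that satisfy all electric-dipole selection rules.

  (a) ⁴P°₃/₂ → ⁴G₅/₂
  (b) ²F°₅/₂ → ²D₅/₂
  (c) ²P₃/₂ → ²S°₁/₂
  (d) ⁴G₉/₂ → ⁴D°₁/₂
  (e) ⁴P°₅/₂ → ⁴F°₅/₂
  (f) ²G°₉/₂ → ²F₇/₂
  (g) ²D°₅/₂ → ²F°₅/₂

(a) forbidden (ΔL fails)
(b) allowed
(c) allowed
(d) forbidden (ΔL, ΔJ fail)
(e) forbidden (parity, ΔL fail)
(f) allowed
(g) forbidden (parity fails)
Total allowed: 3 of 7.

3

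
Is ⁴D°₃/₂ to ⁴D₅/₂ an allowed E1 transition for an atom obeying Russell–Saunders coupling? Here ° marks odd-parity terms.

Parity must change: odd → even — passes.
ΔS = 0: S: 3/2 → 3/2 — passes.
ΔL = 0, ±1 (not L=0↔0): L: 2 → 2, ΔL = +0 — passes.
ΔJ = 0, ±1 (not J=0↔0): J: 3/2 → 5/2, ΔJ = +1 — passes.
All four E1 rules are satisfied.

allowed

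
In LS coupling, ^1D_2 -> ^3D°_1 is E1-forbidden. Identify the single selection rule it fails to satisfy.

Parity must change: even → odd — ok.
ΔS = 0: S: 0 → 1 — fails.
ΔL = 0, ±1 (not L=0↔0): L: 2 → 2, ΔL = +0 — ok.
ΔJ = 0, ±1 (not J=0↔0): J: 2 → 1, ΔJ = -1 — ok.

the ΔS = 0 rule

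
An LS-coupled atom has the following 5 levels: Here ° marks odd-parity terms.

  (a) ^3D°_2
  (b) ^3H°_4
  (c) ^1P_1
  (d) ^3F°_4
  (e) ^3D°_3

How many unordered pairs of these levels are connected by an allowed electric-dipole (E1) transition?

0

(a)–(b): forbidden (parity, ΔL, ΔJ).
(a)–(c): forbidden (ΔS).
(a)–(d): forbidden (parity, ΔJ).
(a)–(e): forbidden (parity).
(b)–(c): forbidden (ΔS, ΔL, ΔJ).
(b)–(d): forbidden (parity, ΔL).
(b)–(e): forbidden (parity, ΔL).
(c)–(d): forbidden (ΔS, ΔL, ΔJ).
(c)–(e): forbidden (ΔS, ΔJ).
(d)–(e): forbidden (parity).
Allowed pairs: 0 of 10.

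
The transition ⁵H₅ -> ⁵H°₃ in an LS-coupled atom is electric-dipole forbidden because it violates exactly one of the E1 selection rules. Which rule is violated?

Reading off the term symbols: S 2→2, L 5→5, J 5→3, parity even→odd.
Parity must change: even → odd — ok.
ΔS = 0: S: 2 → 2 — ok.
ΔL = 0, ±1 (not L=0↔0): L: 5 → 5, ΔL = +0 — ok.
ΔJ = 0, ±1 (not J=0↔0): J: 5 → 3, ΔJ = -2 — fails.

the ΔJ = 0, ±1 rule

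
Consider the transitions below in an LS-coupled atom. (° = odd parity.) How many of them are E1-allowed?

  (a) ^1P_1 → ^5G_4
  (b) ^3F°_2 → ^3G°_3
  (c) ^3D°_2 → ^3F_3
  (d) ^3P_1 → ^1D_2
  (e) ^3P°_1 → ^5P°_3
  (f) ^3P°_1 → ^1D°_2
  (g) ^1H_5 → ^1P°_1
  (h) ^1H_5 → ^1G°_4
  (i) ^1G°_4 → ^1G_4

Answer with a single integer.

3

(a) forbidden (parity, ΔS, ΔL, ΔJ fail)
(b) forbidden (parity fails)
(c) allowed
(d) forbidden (parity, ΔS fail)
(e) forbidden (parity, ΔS, ΔJ fail)
(f) forbidden (parity, ΔS fail)
(g) forbidden (ΔL, ΔJ fail)
(h) allowed
(i) allowed
Total allowed: 3 of 9.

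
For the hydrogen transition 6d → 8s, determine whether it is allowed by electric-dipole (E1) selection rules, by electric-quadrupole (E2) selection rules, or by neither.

E2

Δl = 0 − 2 = -2; l_i + l_f = 2.
E1 (Δl = ±1): not satisfied.
E2 (Δl = 0,±2, l_i+l_f ≥ 2): satisfied.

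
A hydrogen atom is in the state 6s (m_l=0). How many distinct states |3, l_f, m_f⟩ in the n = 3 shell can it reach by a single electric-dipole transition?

E1 requires Δl = ±1, so l_f ∈ {-1, 1}; with 0 ≤ l_f ≤ n_f−1 = 2, the allowed l_f values are {1}.
For l_f = 1: m_f ∈ {m_i−1, m_i, m_i+1} ∩ [−1, 1] = {-1, 0, 1} → 3 states.
Total: 3.

3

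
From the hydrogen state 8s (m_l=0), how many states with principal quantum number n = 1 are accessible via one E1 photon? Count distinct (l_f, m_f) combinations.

0

E1 requires l_f ∈ {-1, 1}, but neither lies in [0, 0], so no final state is reachable.
Total: 0.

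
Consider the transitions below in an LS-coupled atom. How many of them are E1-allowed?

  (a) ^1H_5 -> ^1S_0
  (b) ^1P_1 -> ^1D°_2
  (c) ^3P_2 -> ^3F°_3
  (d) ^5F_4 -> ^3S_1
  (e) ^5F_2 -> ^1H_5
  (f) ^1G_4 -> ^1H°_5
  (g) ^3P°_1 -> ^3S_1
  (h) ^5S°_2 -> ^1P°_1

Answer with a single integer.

3

(a) forbidden (parity, ΔL, ΔJ fail)
(b) allowed
(c) forbidden (ΔL fails)
(d) forbidden (parity, ΔS, ΔL, ΔJ fail)
(e) forbidden (parity, ΔS, ΔL, ΔJ fail)
(f) allowed
(g) allowed
(h) forbidden (parity, ΔS fail)
Total allowed: 3 of 8.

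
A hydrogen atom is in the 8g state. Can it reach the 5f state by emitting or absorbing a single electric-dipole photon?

Initial l = 4, final l = 3, so Δl = -1. E1 requires Δl = ±1: satisfied.
All E1 selection rules are satisfied.

allowed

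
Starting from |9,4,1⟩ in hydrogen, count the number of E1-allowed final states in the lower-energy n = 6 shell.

E1 requires Δl = ±1, so l_f ∈ {3, 5}; with 0 ≤ l_f ≤ n_f−1 = 5, the allowed l_f values are {3, 5}.
For l_f = 3: m_f ∈ {m_i−1, m_i, m_i+1} ∩ [−3, 3] = {0, 1, 2} → 3 states.
For l_f = 5: m_f ∈ {m_i−1, m_i, m_i+1} ∩ [−5, 5] = {0, 1, 2} → 3 states.
Total: 6.

6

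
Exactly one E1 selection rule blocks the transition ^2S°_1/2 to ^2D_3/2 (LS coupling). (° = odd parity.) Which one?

Parity must change: odd → even — satisfied.
ΔS = 0: S: 1/2 → 1/2 — satisfied.
ΔL = 0, ±1 (not L=0↔0): L: 0 → 2, ΔL = +2 — violated.
ΔJ = 0, ±1 (not J=0↔0): J: 1/2 → 3/2, ΔJ = +1 — satisfied.

the ΔL = 0, ±1 rule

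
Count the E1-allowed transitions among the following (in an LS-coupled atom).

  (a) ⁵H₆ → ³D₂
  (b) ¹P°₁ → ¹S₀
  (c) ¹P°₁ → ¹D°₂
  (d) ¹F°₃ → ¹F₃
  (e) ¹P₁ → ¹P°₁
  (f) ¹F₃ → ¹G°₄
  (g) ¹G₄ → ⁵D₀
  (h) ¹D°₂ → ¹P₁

(a) forbidden (parity, ΔS, ΔL, ΔJ fail)
(b) allowed
(c) forbidden (parity fails)
(d) allowed
(e) allowed
(f) allowed
(g) forbidden (parity, ΔS, ΔL, ΔJ fail)
(h) allowed
Total allowed: 5 of 8.

5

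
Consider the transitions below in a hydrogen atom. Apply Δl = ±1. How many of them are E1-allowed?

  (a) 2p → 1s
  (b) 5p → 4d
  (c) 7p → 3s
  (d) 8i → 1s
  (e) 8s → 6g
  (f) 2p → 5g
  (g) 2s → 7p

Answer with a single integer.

4

(a) allowed
(b) allowed
(c) allowed
(d) forbidden — Δl = -6 (E1 requires Δl = ±1)
(e) forbidden — Δl = +4 (E1 requires Δl = ±1)
(f) forbidden — Δl = +3 (E1 requires Δl = ±1)
(g) allowed
Total allowed: 4 of 7.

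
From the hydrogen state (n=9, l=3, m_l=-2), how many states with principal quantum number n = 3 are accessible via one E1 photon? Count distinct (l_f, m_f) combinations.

E1 requires Δl = ±1, so l_f ∈ {2, 4}; with 0 ≤ l_f ≤ n_f−1 = 2, the allowed l_f values are {2}.
For l_f = 2: m_f ∈ {m_i−1, m_i, m_i+1} ∩ [−2, 2] = {-2, -1} → 2 states.
Total: 2.

2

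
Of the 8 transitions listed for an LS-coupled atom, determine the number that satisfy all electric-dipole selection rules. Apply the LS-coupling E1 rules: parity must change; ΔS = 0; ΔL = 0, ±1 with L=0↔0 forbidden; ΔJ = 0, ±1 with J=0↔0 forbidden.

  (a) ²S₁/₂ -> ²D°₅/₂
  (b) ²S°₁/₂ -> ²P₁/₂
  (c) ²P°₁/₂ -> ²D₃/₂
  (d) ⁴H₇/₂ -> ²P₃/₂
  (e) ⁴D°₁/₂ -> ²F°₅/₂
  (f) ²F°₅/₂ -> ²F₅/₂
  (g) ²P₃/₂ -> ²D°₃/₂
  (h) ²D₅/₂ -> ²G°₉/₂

4

(a) forbidden (ΔL, ΔJ fail)
(b) allowed
(c) allowed
(d) forbidden (parity, ΔS, ΔL, ΔJ fail)
(e) forbidden (parity, ΔS, ΔJ fail)
(f) allowed
(g) allowed
(h) forbidden (ΔL, ΔJ fail)
Total allowed: 4 of 8.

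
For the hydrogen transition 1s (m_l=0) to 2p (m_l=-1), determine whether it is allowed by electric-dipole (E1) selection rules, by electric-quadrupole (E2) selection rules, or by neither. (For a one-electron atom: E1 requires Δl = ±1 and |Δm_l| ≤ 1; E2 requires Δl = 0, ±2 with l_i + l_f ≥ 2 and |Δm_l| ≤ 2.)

E1

Δl = 1 − 0 = +1; l_i + l_f = 1.
Δm_l = -1.
E1 (Δl = ±1, |Δm_l| ≤ 1): satisfied.
E2 (Δl = 0,±2, l_i+l_f ≥ 2, |Δm_l| ≤ 2): not satisfied.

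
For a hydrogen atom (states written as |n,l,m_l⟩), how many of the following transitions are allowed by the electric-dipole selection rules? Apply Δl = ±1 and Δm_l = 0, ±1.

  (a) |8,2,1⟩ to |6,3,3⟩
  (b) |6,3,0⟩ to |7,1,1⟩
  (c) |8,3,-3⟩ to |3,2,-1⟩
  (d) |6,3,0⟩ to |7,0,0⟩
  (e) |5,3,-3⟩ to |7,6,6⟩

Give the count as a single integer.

0

(a) forbidden — Δm_l = +2 (E1 requires Δm_l = 0, ±1)
(b) forbidden — Δl = -2 (E1 requires Δl = ±1)
(c) forbidden — Δm_l = +2 (E1 requires Δm_l = 0, ±1)
(d) forbidden — Δl = -3 (E1 requires Δl = ±1)
(e) forbidden — Δl = +3 (E1 requires Δl = ±1); Δm_l = +9 (E1 requires Δm_l = 0, ±1)
Total allowed: 0 of 5.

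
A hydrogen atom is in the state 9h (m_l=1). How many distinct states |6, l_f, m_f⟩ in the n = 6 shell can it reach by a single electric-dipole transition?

E1 requires Δl = ±1, so l_f ∈ {4, 6}; with 0 ≤ l_f ≤ n_f−1 = 5, the allowed l_f values are {4}.
For l_f = 4: m_f ∈ {m_i−1, m_i, m_i+1} ∩ [−4, 4] = {0, 1, 2} → 3 states.
Total: 3.

3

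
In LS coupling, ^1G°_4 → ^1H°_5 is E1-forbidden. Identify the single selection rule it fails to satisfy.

parity

Parity must change: odd → odd — fails.
ΔS = 0: S: 0 → 0 — passes.
ΔL = 0, ±1 (not L=0↔0): L: 4 → 5, ΔL = +1 — passes.
ΔJ = 0, ±1 (not J=0↔0): J: 4 → 5, ΔJ = +1 — passes.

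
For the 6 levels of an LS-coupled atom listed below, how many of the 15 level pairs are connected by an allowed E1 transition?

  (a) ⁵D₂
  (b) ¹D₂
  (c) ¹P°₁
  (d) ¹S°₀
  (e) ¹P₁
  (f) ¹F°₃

(a)–(b): forbidden (parity, ΔS).
(a)–(c): forbidden (ΔS).
(a)–(d): forbidden (ΔS, ΔL, ΔJ).
(a)–(e): forbidden (parity, ΔS).
(a)–(f): forbidden (ΔS).
(b)–(c): allowed.
(b)–(d): forbidden (ΔL, ΔJ).
(b)–(e): forbidden (parity).
(b)–(f): allowed.
(c)–(d): forbidden (parity).
(c)–(e): allowed.
(c)–(f): forbidden (parity, ΔL, ΔJ).
(d)–(e): allowed.
(d)–(f): forbidden (parity, ΔL, ΔJ).
(e)–(f): forbidden (ΔL, ΔJ).
Allowed pairs: 4 of 15.

4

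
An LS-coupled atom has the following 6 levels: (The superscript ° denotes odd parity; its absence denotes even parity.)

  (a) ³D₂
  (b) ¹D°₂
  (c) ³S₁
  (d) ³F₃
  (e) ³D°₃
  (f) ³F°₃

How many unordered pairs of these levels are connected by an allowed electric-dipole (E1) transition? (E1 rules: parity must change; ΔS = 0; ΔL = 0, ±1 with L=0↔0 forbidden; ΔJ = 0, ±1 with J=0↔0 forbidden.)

(a)–(b): forbidden (ΔS).
(a)–(c): forbidden (parity, ΔL).
(a)–(d): forbidden (parity).
(a)–(e): allowed.
(a)–(f): allowed.
(b)–(c): forbidden (ΔS, ΔL).
(b)–(d): forbidden (ΔS).
(b)–(e): forbidden (parity, ΔS).
(b)–(f): forbidden (parity, ΔS).
(c)–(d): forbidden (parity, ΔL, ΔJ).
(c)–(e): forbidden (ΔL, ΔJ).
(c)–(f): forbidden (ΔL, ΔJ).
(d)–(e): allowed.
(d)–(f): allowed.
(e)–(f): forbidden (parity).
Allowed pairs: 4 of 15.

4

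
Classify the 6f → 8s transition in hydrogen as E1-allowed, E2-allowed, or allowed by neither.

Δl = 0 − 3 = -3; l_i + l_f = 3.
E1 (Δl = ±1): not satisfied.
E2 (Δl = 0,±2, l_i+l_f ≥ 2): not satisfied.

neither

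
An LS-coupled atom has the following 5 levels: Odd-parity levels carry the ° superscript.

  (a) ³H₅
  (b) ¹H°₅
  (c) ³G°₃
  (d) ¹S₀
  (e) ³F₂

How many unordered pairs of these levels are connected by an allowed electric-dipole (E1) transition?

(a)–(b): forbidden (ΔS).
(a)–(c): forbidden (ΔJ).
(a)–(d): forbidden (parity, ΔS, ΔL, ΔJ).
(a)–(e): forbidden (parity, ΔL, ΔJ).
(b)–(c): forbidden (parity, ΔS, ΔJ).
(b)–(d): forbidden (ΔL, ΔJ).
(b)–(e): forbidden (ΔS, ΔL, ΔJ).
(c)–(d): forbidden (ΔS, ΔL, ΔJ).
(c)–(e): allowed.
(d)–(e): forbidden (parity, ΔS, ΔL, ΔJ).
Allowed pairs: 1 of 10.

1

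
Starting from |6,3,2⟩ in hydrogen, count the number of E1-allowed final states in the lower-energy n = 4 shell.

2

E1 requires Δl = ±1, so l_f ∈ {2, 4}; with 0 ≤ l_f ≤ n_f−1 = 3, the allowed l_f values are {2}.
For l_f = 2: m_f ∈ {m_i−1, m_i, m_i+1} ∩ [−2, 2] = {1, 2} → 2 states.
Total: 2.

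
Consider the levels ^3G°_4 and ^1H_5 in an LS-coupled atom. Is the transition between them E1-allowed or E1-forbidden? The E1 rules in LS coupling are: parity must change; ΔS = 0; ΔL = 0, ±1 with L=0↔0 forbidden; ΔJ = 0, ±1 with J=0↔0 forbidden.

Initial level: S=1, L=4, J=4, parity odd. Final level: S=0, L=5, J=5, parity even.
ΔJ = 0, ±1 (not J=0↔0): J: 4 → 5, ΔJ = +1 — ✓.
ΔS = 0: S: 1 → 0 — ✗.
Parity must change: odd → even — ✓.
ΔL = 0, ±1 (not L=0↔0): L: 4 → 5, ΔL = +1 — ✓.
Rule(s) violated: ΔS.

forbidden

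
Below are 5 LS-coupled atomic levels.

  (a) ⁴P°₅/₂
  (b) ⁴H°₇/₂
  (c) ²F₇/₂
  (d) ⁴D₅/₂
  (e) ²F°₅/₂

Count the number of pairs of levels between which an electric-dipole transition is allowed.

2

(a)–(b): forbidden (parity, ΔL).
(a)–(c): forbidden (ΔS, ΔL).
(a)–(d): allowed.
(a)–(e): forbidden (parity, ΔS, ΔL).
(b)–(c): forbidden (ΔS, ΔL).
(b)–(d): forbidden (ΔL).
(b)–(e): forbidden (parity, ΔS, ΔL).
(c)–(d): forbidden (parity, ΔS).
(c)–(e): allowed.
(d)–(e): forbidden (ΔS).
Allowed pairs: 2 of 10.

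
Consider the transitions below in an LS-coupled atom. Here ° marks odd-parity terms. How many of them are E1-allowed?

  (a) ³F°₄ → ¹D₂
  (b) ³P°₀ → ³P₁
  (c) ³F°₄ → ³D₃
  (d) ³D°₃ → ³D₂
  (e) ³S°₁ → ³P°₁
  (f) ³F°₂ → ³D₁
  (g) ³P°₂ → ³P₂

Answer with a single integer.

5

(a) forbidden (ΔS, ΔJ fail)
(b) allowed
(c) allowed
(d) allowed
(e) forbidden (parity fails)
(f) allowed
(g) allowed
Total allowed: 5 of 7.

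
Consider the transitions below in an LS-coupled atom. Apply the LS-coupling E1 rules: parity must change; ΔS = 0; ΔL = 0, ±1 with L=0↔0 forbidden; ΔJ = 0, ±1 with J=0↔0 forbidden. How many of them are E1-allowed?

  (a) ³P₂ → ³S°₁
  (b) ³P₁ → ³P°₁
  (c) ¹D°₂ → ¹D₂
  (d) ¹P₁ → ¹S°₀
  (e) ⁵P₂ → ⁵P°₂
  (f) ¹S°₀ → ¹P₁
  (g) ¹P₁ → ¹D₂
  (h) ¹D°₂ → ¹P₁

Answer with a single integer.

(a) allowed
(b) allowed
(c) allowed
(d) allowed
(e) allowed
(f) allowed
(g) forbidden (parity fails)
(h) allowed
Total allowed: 7 of 8.

7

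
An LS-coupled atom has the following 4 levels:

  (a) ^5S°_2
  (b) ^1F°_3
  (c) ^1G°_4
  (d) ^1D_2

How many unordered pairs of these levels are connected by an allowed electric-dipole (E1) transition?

1

(a)–(b): forbidden (parity, ΔS, ΔL).
(a)–(c): forbidden (parity, ΔS, ΔL, ΔJ).
(a)–(d): forbidden (ΔS, ΔL).
(b)–(c): forbidden (parity).
(b)–(d): allowed.
(c)–(d): forbidden (ΔL, ΔJ).
Allowed pairs: 1 of 6.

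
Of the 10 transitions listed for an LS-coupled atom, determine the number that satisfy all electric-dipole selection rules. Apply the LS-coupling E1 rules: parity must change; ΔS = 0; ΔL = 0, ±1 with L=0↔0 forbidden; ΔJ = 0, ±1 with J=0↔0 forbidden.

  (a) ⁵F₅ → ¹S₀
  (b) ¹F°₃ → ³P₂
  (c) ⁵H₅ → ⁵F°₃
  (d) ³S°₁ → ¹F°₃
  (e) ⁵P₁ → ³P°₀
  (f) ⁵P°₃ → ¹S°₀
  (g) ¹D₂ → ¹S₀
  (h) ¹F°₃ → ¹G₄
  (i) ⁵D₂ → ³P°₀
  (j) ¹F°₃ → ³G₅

(a) forbidden (parity, ΔS, ΔL, ΔJ fail)
(b) forbidden (ΔS, ΔL fail)
(c) forbidden (ΔL, ΔJ fail)
(d) forbidden (parity, ΔS, ΔL, ΔJ fail)
(e) forbidden (ΔS fails)
(f) forbidden (parity, ΔS, ΔJ fail)
(g) forbidden (parity, ΔL, ΔJ fail)
(h) allowed
(i) forbidden (ΔS, ΔJ fail)
(j) forbidden (ΔS, ΔJ fail)
Total allowed: 1 of 10.

1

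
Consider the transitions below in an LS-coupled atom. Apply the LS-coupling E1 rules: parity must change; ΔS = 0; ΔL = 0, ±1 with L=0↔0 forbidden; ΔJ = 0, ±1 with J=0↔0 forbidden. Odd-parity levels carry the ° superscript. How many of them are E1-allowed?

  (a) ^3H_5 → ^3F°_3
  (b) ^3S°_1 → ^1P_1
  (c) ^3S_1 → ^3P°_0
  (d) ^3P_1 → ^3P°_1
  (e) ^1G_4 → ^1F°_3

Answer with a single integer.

(a) forbidden (ΔL, ΔJ fail)
(b) forbidden (ΔS fails)
(c) allowed
(d) allowed
(e) allowed
Total allowed: 3 of 5.

3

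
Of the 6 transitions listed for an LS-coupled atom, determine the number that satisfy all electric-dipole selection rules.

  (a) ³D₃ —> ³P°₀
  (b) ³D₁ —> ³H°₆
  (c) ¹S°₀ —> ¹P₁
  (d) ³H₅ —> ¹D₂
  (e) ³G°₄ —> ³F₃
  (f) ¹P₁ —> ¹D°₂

(a) forbidden (ΔJ fails)
(b) forbidden (ΔL, ΔJ fail)
(c) allowed
(d) forbidden (parity, ΔS, ΔL, ΔJ fail)
(e) allowed
(f) allowed
Total allowed: 3 of 6.

3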